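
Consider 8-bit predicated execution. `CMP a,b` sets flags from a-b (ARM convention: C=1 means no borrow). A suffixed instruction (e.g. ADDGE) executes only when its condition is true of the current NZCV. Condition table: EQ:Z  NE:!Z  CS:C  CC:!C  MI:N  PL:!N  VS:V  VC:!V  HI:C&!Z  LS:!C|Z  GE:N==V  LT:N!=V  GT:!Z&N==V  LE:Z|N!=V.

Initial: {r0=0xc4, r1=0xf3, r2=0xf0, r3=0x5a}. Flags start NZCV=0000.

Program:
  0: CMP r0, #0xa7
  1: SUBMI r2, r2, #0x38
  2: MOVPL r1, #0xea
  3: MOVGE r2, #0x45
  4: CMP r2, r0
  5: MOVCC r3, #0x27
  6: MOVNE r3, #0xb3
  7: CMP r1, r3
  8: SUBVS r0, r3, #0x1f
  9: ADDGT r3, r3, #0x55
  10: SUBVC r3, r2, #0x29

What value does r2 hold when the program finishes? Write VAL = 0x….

[0] flags=0010 → (cmp)
[1] flags=0010 MI?F → skip
[2] flags=0010 PL?T → r1=0xea
[3] flags=0010 GE?T → r2=0x45
[4] flags=1001 → (cmp)
[5] flags=1001 CC?T → r3=0x27
[6] flags=1001 NE?T → r3=0xb3
[7] flags=0010 → (cmp)
[8] flags=0010 VS?F → skip
[9] flags=0010 GT?T → r3=0x08
[10] flags=0010 VC?T → r3=0x1c

VAL = 0x45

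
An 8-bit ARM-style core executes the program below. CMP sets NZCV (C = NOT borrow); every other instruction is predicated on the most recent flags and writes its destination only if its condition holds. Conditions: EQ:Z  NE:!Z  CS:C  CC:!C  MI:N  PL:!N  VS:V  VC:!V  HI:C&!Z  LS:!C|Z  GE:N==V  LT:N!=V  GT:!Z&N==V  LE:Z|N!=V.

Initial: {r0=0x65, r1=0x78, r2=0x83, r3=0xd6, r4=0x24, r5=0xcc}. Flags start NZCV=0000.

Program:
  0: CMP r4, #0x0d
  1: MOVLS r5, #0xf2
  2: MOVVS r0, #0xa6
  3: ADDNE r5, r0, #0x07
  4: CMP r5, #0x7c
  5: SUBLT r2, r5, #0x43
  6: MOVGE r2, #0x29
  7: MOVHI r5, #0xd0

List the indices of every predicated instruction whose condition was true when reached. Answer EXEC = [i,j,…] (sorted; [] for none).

[0] flags=0010 → (cmp)
[1] flags=0010 LS?F → skip
[2] flags=0010 VS?F → skip
[3] flags=0010 NE?T → r5=0x6c
[4] flags=1000 → (cmp)
[5] flags=1000 LT?T → r2=0x29
[6] flags=1000 GE?F → skip
[7] flags=1000 HI?F → skip

EXEC = [3,5]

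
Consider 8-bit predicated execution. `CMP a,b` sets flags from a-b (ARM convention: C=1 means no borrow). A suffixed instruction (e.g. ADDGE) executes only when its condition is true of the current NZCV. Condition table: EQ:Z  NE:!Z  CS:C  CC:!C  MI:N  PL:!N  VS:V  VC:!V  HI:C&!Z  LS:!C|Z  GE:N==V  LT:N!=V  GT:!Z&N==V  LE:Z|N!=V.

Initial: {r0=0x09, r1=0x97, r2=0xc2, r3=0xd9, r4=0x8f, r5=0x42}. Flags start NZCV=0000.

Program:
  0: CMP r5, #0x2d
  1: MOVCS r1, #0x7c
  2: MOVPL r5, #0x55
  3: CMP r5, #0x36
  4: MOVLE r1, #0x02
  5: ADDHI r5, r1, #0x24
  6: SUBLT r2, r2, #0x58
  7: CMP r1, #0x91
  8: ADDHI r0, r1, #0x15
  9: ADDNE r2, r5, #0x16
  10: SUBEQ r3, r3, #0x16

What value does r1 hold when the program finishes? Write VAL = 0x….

VAL = 0x7c

[0] flags=0010 → (cmp)
[1] flags=0010 CS?T → r1=0x7c
[2] flags=0010 PL?T → r5=0x55
[3] flags=0010 → (cmp)
[4] flags=0010 LE?F → skip
[5] flags=0010 HI?T → r5=0xa0
[6] flags=0010 LT?F → skip
[7] flags=1001 → (cmp)
[8] flags=1001 HI?F → skip
[9] flags=1001 NE?T → r2=0xb6
[10] flags=1001 EQ?F → skip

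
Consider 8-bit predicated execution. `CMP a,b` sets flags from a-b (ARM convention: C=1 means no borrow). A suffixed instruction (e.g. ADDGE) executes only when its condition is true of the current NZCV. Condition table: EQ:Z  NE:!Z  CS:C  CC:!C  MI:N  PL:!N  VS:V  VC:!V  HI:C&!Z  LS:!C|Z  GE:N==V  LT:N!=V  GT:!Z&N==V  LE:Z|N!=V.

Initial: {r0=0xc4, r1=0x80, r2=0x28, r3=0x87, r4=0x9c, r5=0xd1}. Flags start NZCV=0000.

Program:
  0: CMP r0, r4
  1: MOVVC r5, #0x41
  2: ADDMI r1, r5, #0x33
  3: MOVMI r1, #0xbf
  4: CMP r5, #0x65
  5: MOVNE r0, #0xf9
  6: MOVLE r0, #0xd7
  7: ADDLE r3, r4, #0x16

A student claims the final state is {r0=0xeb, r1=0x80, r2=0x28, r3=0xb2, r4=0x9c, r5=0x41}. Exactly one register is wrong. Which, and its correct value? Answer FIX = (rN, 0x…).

0: ✓ CMP  NZCV=0010
1: ✓ MOVVC  r5←0x41
2: · ADDMI
3: · MOVMI
4: ✓ CMP  NZCV=1000
5: ✓ MOVNE  r0←0xf9
6: ✓ MOVLE  r0←0xd7
7: ✓ ADDLE  r3←0xb2

FIX = (r0, 0xd7)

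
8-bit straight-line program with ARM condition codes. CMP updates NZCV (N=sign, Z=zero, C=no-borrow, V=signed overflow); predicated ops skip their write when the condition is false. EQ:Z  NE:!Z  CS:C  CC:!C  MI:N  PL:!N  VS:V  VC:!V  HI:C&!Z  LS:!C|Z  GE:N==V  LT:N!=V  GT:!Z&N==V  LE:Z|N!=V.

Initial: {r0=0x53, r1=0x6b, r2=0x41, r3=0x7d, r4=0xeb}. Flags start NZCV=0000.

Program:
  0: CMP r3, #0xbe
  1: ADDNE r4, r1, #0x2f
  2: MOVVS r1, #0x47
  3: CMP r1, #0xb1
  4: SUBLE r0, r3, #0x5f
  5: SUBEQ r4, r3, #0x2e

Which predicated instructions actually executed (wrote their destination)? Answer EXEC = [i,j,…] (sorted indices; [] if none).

0: ✓ CMP  NZCV=1001
1: ✓ ADDNE  r4←0x9a
2: ✓ MOVVS  r1←0x47
3: ✓ CMP  NZCV=1001
4: · SUBLE
5: · SUBEQ

EXEC = [1,2]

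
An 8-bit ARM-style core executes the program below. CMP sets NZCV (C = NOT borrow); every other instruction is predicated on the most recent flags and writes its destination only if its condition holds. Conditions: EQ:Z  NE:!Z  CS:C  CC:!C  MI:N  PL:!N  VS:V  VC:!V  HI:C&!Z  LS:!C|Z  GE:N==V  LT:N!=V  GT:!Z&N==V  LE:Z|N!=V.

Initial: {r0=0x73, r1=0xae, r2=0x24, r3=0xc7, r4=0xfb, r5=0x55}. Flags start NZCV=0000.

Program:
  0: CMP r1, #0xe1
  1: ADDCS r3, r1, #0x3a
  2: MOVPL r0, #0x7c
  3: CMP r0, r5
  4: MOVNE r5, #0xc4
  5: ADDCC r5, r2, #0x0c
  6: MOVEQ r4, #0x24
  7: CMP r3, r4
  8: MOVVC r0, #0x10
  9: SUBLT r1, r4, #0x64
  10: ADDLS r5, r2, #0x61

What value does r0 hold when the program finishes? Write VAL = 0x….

0: ✓ CMP  NZCV=1000
1: · ADDCS
2: · MOVPL
3: ✓ CMP  NZCV=0010
4: ✓ MOVNE  r5←0xc4
5: · ADDCC
6: · MOVEQ
7: ✓ CMP  NZCV=1000
8: ✓ MOVVC  r0←0x10
9: ✓ SUBLT  r1←0x97
10: ✓ ADDLS  r5←0x85

VAL = 0x10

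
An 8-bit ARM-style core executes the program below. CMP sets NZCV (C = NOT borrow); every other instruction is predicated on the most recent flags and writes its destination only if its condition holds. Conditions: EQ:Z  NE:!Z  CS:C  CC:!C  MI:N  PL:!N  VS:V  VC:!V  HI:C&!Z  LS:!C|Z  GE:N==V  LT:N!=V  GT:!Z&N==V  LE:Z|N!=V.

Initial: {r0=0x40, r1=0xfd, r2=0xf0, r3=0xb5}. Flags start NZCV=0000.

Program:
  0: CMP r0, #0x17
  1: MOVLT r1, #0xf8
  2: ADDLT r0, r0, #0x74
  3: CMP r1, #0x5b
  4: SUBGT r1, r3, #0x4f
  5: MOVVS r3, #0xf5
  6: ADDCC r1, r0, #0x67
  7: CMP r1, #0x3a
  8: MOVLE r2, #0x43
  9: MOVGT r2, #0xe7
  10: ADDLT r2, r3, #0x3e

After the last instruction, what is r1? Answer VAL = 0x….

[0] flags=0010 → (cmp)
[1] flags=0010 LT?F → skip
[2] flags=0010 LT?F → skip
[3] flags=1010 → (cmp)
[4] flags=1010 GT?F → skip
[5] flags=1010 VS?F → skip
[6] flags=1010 CC?F → skip
[7] flags=1010 → (cmp)
[8] flags=1010 LE?T → r2=0x43
[9] flags=1010 GT?F → skip
[10] flags=1010 LT?T → r2=0xf3

VAL = 0xfd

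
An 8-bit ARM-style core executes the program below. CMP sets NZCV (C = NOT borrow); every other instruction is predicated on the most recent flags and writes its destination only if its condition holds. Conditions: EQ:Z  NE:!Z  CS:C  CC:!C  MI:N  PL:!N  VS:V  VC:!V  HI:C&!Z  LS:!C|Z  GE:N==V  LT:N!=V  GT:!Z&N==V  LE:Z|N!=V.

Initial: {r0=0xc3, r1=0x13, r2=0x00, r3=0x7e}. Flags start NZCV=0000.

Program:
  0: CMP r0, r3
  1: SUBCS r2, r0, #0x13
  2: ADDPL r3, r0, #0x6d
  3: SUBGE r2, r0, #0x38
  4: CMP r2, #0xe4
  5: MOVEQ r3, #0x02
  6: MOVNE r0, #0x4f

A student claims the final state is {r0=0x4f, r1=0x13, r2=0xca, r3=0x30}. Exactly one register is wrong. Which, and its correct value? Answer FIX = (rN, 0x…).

[0] flags=0011 → (cmp)
[1] flags=0011 CS?T → r2=0xb0
[2] flags=0011 PL?T → r3=0x30
[3] flags=0011 GE?F → skip
[4] flags=1000 → (cmp)
[5] flags=1000 EQ?F → skip
[6] flags=1000 NE?T → r0=0x4f

FIX = (r2, 0xb0)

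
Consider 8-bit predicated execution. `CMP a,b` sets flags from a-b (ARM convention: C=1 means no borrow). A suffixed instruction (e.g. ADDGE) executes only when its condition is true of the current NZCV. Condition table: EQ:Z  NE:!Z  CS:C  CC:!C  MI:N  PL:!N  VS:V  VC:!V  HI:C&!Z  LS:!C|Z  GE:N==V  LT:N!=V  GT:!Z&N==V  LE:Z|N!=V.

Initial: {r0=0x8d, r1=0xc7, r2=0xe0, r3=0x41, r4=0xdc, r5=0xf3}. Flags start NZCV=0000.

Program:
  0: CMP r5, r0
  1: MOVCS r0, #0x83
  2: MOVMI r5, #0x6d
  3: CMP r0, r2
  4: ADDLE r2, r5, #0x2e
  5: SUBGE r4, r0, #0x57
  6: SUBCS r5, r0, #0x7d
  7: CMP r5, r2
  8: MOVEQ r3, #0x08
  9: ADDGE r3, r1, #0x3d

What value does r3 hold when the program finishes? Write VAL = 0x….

VAL = 0x41

[0] flags=0010 → (cmp)
[1] flags=0010 CS?T → r0=0x83
[2] flags=0010 MI?F → skip
[3] flags=1000 → (cmp)
[4] flags=1000 LE?T → r2=0x21
[5] flags=1000 GE?F → skip
[6] flags=1000 CS?F → skip
[7] flags=1010 → (cmp)
[8] flags=1010 EQ?F → skip
[9] flags=1010 GE?F → skip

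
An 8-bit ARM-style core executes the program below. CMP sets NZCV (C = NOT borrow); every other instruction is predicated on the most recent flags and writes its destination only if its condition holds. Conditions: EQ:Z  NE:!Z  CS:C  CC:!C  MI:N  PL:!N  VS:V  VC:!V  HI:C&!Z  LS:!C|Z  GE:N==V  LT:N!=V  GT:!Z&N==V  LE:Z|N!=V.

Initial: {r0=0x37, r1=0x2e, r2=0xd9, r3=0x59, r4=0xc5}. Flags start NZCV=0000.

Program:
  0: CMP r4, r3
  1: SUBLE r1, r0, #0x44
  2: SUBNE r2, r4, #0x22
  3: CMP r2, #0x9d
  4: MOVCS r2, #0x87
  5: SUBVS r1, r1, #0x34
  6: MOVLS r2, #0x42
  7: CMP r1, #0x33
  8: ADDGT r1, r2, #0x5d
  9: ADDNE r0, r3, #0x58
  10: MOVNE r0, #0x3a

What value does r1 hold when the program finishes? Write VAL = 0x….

VAL = 0xf3

[0] flags=0011 → (cmp)
[1] flags=0011 LE?T → r1=0xf3
[2] flags=0011 NE?T → r2=0xa3
[3] flags=0010 → (cmp)
[4] flags=0010 CS?T → r2=0x87
[5] flags=0010 VS?F → skip
[6] flags=0010 LS?F → skip
[7] flags=1010 → (cmp)
[8] flags=1010 GT?F → skip
[9] flags=1010 NE?T → r0=0xb1
[10] flags=1010 NE?T → r0=0x3a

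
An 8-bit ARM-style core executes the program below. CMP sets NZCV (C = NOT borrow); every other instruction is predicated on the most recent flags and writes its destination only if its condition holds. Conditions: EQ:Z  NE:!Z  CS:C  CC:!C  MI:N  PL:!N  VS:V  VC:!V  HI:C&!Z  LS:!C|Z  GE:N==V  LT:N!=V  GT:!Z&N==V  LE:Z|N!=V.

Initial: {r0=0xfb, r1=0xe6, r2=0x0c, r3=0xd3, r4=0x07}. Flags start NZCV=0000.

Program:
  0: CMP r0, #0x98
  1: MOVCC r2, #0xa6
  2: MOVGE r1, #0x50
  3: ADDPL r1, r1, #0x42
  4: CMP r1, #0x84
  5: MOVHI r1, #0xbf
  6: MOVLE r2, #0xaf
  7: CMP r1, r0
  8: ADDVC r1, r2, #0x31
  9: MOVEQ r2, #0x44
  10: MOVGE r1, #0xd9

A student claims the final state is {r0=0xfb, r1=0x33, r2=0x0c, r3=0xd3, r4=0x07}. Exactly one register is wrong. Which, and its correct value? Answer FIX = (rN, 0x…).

FIX = (r1, 0x3d)

0: ✓ CMP  NZCV=0010
1: · MOVCC
2: ✓ MOVGE  r1←0x50
3: ✓ ADDPL  r1←0x92
4: ✓ CMP  NZCV=0010
5: ✓ MOVHI  r1←0xbf
6: · MOVLE
7: ✓ CMP  NZCV=1000
8: ✓ ADDVC  r1←0x3d
9: · MOVEQ
10: · MOVGE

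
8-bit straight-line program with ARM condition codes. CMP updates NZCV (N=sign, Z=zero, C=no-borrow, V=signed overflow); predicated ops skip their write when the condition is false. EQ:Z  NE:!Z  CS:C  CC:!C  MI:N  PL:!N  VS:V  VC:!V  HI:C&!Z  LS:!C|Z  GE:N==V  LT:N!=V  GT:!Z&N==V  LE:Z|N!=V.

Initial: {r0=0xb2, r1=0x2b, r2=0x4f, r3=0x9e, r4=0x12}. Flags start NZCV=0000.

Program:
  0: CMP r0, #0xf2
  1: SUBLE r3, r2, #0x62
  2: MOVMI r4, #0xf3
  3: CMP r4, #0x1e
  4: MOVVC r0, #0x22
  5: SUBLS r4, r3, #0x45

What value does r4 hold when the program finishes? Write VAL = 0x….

[0] flags=1000 → (cmp)
[1] flags=1000 LE?T → r3=0xed
[2] flags=1000 MI?T → r4=0xf3
[3] flags=1010 → (cmp)
[4] flags=1010 VC?T → r0=0x22
[5] flags=1010 LS?F → skip

VAL = 0xf3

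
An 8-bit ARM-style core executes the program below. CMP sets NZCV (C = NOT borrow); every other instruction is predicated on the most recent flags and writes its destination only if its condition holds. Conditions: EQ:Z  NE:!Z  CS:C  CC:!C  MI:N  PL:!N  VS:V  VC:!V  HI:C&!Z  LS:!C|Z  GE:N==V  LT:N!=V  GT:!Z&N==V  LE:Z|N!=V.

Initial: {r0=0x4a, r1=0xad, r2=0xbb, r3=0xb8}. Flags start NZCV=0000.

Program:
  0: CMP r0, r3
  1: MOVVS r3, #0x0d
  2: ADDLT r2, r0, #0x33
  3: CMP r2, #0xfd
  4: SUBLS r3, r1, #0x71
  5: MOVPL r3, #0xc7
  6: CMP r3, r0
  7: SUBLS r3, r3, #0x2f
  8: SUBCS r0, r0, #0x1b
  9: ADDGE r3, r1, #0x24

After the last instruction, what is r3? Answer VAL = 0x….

VAL = 0x0d

0: ✓ CMP  NZCV=1001
1: ✓ MOVVS  r3←0x0d
2: · ADDLT
3: ✓ CMP  NZCV=1000
4: ✓ SUBLS  r3←0x3c
5: · MOVPL
6: ✓ CMP  NZCV=1000
7: ✓ SUBLS  r3←0x0d
8: · SUBCS
9: · ADDGE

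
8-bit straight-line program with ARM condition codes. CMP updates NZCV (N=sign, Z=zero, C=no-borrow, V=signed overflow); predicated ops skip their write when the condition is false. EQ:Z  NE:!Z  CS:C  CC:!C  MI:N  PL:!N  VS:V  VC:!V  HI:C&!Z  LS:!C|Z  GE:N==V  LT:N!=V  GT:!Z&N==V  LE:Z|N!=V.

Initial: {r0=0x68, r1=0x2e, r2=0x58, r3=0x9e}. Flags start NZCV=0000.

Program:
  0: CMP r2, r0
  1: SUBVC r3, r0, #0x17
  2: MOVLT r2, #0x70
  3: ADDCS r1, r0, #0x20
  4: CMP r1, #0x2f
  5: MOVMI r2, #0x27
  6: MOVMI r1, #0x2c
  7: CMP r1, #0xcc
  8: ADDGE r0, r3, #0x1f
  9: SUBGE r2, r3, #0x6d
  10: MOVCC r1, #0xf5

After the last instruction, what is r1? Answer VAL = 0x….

[0] flags=1000 → (cmp)
[1] flags=1000 VC?T → r3=0x51
[2] flags=1000 LT?T → r2=0x70
[3] flags=1000 CS?F → skip
[4] flags=1000 → (cmp)
[5] flags=1000 MI?T → r2=0x27
[6] flags=1000 MI?T → r1=0x2c
[7] flags=0000 → (cmp)
[8] flags=0000 GE?T → r0=0x70
[9] flags=0000 GE?T → r2=0xe4
[10] flags=0000 CC?T → r1=0xf5

VAL = 0xf5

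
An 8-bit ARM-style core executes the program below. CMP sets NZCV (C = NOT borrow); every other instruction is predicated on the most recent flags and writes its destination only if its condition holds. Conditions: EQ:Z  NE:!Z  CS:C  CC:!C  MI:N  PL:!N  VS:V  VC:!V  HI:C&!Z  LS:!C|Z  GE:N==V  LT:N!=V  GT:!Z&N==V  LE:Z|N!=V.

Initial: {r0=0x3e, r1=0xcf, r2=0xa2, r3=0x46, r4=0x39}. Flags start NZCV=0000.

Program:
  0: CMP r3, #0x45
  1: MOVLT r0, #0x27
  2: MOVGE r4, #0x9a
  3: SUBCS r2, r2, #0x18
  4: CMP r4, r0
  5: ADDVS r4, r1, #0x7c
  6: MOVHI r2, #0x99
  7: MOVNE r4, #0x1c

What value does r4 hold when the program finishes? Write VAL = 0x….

[0] flags=0010 → (cmp)
[1] flags=0010 LT?F → skip
[2] flags=0010 GE?T → r4=0x9a
[3] flags=0010 CS?T → r2=0x8a
[4] flags=0011 → (cmp)
[5] flags=0011 VS?T → r4=0x4b
[6] flags=0011 HI?T → r2=0x99
[7] flags=0011 NE?T → r4=0x1c

VAL = 0x1c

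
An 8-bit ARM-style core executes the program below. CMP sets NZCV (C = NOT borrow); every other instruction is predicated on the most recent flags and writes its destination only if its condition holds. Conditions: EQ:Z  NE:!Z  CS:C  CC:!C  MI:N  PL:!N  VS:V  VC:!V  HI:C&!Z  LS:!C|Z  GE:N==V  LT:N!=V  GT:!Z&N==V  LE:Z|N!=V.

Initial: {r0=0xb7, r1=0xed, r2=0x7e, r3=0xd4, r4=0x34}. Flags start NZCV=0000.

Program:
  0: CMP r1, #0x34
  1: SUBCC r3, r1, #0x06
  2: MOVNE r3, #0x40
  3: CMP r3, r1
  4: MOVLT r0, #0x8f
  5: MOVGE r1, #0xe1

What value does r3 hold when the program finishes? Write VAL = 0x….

VAL = 0x40

0: ✓ CMP  NZCV=1010
1: · SUBCC
2: ✓ MOVNE  r3←0x40
3: ✓ CMP  NZCV=0000
4: · MOVLT
5: ✓ MOVGE  r1←0xe1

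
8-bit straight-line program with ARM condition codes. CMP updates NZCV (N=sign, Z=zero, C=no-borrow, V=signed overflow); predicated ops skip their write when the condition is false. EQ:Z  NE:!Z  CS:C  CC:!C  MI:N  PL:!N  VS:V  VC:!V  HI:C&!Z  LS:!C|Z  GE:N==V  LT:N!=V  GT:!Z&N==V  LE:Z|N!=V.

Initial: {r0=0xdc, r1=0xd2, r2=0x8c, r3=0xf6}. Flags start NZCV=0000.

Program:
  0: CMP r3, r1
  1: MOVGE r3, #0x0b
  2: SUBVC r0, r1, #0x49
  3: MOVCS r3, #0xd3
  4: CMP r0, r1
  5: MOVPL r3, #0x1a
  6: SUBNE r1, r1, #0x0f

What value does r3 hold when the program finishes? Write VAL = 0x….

VAL = 0xd3

[0] flags=0010 → (cmp)
[1] flags=0010 GE?T → r3=0x0b
[2] flags=0010 VC?T → r0=0x89
[3] flags=0010 CS?T → r3=0xd3
[4] flags=1000 → (cmp)
[5] flags=1000 PL?F → skip
[6] flags=1000 NE?T → r1=0xc3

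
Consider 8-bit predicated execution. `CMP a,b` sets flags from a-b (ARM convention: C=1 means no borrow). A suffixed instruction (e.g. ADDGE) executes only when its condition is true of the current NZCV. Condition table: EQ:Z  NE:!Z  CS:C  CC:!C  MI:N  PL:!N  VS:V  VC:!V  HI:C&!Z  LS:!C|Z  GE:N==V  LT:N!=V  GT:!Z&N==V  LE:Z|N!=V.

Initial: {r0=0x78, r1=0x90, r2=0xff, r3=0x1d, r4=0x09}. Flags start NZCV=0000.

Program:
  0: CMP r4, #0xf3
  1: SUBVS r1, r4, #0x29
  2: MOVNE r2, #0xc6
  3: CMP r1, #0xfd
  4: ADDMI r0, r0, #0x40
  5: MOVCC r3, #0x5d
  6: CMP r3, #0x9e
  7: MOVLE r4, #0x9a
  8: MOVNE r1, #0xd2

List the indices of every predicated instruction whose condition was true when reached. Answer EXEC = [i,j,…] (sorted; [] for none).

EXEC = [2,4,5,8]

[0] flags=0000 → (cmp)
[1] flags=0000 VS?F → skip
[2] flags=0000 NE?T → r2=0xc6
[3] flags=1000 → (cmp)
[4] flags=1000 MI?T → r0=0xb8
[5] flags=1000 CC?T → r3=0x5d
[6] flags=1001 → (cmp)
[7] flags=1001 LE?F → skip
[8] flags=1001 NE?T → r1=0xd2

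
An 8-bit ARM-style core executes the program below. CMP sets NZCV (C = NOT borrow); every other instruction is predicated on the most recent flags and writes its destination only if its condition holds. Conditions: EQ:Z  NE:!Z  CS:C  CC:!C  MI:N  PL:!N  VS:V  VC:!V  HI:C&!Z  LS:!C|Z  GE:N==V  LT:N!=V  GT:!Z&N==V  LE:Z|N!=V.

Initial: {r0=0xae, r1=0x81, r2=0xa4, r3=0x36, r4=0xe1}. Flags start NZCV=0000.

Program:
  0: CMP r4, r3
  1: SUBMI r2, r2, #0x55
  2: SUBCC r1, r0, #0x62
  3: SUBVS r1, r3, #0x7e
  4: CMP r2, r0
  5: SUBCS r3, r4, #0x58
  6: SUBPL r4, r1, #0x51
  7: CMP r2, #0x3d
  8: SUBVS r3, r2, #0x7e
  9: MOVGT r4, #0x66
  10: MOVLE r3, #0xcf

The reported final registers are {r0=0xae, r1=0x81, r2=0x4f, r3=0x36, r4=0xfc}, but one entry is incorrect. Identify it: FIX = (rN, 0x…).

0: ✓ CMP  NZCV=1010
1: ✓ SUBMI  r2←0x4f
2: · SUBCC
3: · SUBVS
4: ✓ CMP  NZCV=1001
5: · SUBCS
6: · SUBPL
7: ✓ CMP  NZCV=0010
8: · SUBVS
9: ✓ MOVGT  r4←0x66
10: · MOVLE

FIX = (r4, 0x66)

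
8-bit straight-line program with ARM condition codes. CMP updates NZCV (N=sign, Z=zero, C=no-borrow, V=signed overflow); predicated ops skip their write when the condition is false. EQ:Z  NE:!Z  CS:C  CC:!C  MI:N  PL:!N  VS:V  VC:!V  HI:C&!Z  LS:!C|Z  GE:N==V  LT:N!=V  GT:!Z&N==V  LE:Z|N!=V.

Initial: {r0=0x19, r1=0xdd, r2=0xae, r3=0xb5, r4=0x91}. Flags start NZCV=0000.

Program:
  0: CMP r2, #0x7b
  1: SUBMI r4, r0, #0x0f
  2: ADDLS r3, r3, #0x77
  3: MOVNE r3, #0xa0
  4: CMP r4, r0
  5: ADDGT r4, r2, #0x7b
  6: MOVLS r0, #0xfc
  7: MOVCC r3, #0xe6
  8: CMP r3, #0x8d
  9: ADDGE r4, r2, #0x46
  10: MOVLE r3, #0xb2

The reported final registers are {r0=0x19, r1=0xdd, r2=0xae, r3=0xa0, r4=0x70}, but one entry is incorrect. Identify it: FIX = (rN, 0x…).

[0] flags=0011 → (cmp)
[1] flags=0011 MI?F → skip
[2] flags=0011 LS?F → skip
[3] flags=0011 NE?T → r3=0xa0
[4] flags=0011 → (cmp)
[5] flags=0011 GT?F → skip
[6] flags=0011 LS?F → skip
[7] flags=0011 CC?F → skip
[8] flags=0010 → (cmp)
[9] flags=0010 GE?T → r4=0xf4
[10] flags=0010 LE?F → skip

FIX = (r4, 0xf4)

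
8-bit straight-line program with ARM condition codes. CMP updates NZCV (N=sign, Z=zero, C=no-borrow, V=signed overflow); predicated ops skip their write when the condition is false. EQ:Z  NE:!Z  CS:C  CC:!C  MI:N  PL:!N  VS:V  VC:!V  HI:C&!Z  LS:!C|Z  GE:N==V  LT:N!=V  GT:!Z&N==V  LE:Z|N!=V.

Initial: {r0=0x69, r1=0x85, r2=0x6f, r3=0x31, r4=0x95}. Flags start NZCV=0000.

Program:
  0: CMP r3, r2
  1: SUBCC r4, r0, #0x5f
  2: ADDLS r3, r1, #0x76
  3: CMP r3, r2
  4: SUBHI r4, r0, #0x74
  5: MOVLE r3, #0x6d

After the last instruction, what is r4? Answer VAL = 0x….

[0] flags=1000 → (cmp)
[1] flags=1000 CC?T → r4=0x0a
[2] flags=1000 LS?T → r3=0xfb
[3] flags=1010 → (cmp)
[4] flags=1010 HI?T → r4=0xf5
[5] flags=1010 LE?T → r3=0x6d

VAL = 0xf5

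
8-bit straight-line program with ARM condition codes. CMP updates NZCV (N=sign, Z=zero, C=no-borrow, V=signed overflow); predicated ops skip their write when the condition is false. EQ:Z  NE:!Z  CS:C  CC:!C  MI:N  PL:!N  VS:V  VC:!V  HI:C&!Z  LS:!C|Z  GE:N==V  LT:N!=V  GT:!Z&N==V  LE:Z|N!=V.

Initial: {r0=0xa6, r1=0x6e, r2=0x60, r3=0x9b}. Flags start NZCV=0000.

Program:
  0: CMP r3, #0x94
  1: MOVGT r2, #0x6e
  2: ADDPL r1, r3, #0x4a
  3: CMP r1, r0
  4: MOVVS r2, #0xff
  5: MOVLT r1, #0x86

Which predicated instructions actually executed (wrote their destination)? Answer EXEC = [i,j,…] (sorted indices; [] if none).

EXEC = [1,2]

0: ✓ CMP  NZCV=0010
1: ✓ MOVGT  r2←0x6e
2: ✓ ADDPL  r1←0xe5
3: ✓ CMP  NZCV=0010
4: · MOVVS
5: · MOVLT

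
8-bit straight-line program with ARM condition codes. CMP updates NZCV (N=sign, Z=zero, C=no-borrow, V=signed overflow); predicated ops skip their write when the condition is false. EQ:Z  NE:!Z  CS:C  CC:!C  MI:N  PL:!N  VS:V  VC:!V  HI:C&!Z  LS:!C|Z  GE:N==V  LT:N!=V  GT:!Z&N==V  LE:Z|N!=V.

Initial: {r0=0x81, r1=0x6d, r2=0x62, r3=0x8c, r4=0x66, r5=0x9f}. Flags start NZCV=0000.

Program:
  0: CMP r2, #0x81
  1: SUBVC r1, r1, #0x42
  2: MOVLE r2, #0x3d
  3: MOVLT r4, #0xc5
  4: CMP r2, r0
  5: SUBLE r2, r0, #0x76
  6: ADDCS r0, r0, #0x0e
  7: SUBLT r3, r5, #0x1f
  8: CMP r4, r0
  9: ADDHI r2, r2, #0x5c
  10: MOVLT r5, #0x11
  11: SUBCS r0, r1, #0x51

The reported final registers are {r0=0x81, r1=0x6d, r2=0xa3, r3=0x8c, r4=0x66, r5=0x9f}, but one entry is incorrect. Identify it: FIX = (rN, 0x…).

FIX = (r2, 0x62)

[0] flags=1001 → (cmp)
[1] flags=1001 VC?F → skip
[2] flags=1001 LE?F → skip
[3] flags=1001 LT?F → skip
[4] flags=1001 → (cmp)
[5] flags=1001 LE?F → skip
[6] flags=1001 CS?F → skip
[7] flags=1001 LT?F → skip
[8] flags=1001 → (cmp)
[9] flags=1001 HI?F → skip
[10] flags=1001 LT?F → skip
[11] flags=1001 CS?F → skip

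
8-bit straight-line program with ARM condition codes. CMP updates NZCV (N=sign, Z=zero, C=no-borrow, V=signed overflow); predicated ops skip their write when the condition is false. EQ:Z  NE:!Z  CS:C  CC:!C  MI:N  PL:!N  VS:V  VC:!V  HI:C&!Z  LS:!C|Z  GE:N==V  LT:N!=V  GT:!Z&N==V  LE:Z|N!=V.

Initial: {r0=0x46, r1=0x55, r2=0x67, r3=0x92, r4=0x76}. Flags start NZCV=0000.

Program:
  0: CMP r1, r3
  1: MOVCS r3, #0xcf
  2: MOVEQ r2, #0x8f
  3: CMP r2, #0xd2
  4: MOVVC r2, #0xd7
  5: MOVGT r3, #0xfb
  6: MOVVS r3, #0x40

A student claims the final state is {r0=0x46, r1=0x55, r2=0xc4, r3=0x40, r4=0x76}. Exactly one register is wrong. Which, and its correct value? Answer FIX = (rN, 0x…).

[0] flags=1001 → (cmp)
[1] flags=1001 CS?F → skip
[2] flags=1001 EQ?F → skip
[3] flags=1001 → (cmp)
[4] flags=1001 VC?F → skip
[5] flags=1001 GT?T → r3=0xfb
[6] flags=1001 VS?T → r3=0x40

FIX = (r2, 0x67)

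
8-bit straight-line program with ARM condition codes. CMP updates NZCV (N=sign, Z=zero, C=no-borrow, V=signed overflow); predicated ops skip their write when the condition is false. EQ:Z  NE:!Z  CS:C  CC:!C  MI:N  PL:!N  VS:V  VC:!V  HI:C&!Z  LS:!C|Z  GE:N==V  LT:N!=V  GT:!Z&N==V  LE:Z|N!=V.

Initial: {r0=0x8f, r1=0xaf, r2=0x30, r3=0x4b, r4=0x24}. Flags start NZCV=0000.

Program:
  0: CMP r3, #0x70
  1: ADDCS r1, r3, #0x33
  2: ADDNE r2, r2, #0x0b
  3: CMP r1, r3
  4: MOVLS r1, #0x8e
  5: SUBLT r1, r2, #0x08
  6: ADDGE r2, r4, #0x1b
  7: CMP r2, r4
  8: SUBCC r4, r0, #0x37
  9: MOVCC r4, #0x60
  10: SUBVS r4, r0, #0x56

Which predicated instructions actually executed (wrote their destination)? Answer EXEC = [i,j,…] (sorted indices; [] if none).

[0] flags=1000 → (cmp)
[1] flags=1000 CS?F → skip
[2] flags=1000 NE?T → r2=0x3b
[3] flags=0011 → (cmp)
[4] flags=0011 LS?F → skip
[5] flags=0011 LT?T → r1=0x33
[6] flags=0011 GE?F → skip
[7] flags=0010 → (cmp)
[8] flags=0010 CC?F → skip
[9] flags=0010 CC?F → skip
[10] flags=0010 VS?F → skip

EXEC = [2,5]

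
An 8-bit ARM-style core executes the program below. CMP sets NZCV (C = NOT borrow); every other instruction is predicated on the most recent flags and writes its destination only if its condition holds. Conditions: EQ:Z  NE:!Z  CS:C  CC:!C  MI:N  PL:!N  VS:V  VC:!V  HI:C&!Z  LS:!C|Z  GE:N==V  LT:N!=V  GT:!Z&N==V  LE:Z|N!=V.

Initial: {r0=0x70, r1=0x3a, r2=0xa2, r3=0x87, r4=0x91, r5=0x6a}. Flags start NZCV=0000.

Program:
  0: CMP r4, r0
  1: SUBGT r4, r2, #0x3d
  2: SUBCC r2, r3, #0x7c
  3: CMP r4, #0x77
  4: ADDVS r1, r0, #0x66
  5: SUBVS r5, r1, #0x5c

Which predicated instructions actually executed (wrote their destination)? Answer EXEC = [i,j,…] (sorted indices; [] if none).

EXEC = [4,5]

[0] flags=0011 → (cmp)
[1] flags=0011 GT?F → skip
[2] flags=0011 CC?F → skip
[3] flags=0011 → (cmp)
[4] flags=0011 VS?T → r1=0xd6
[5] flags=0011 VS?T → r5=0x7a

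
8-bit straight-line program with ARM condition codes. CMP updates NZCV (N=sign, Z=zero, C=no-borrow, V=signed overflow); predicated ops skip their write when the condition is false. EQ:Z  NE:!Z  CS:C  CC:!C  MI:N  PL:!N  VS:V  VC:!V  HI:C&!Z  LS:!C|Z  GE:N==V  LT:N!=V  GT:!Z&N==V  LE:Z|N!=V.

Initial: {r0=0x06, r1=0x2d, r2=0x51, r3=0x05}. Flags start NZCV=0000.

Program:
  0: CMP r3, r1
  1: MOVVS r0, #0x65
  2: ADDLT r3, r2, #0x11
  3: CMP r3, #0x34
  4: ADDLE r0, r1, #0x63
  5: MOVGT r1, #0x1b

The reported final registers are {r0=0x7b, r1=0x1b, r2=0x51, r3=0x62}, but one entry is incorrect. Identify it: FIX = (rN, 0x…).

[0] flags=1000 → (cmp)
[1] flags=1000 VS?F → skip
[2] flags=1000 LT?T → r3=0x62
[3] flags=0010 → (cmp)
[4] flags=0010 LE?F → skip
[5] flags=0010 GT?T → r1=0x1b

FIX = (r0, 0x06)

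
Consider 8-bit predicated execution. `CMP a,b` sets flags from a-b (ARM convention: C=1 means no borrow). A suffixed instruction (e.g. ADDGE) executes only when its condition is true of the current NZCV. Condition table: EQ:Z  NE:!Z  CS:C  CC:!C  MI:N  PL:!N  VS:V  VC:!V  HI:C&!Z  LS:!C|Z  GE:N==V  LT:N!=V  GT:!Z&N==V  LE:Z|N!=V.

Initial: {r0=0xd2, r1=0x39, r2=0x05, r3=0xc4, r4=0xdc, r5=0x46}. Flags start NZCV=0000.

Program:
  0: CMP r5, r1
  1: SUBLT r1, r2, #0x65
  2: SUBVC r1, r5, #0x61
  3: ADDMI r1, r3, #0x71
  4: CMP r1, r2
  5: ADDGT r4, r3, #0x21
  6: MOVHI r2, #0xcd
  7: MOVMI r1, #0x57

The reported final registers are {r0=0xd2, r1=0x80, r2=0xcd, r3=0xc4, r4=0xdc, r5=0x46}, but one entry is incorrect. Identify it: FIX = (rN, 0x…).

FIX = (r1, 0x57)

0: ✓ CMP  NZCV=0010
1: · SUBLT
2: ✓ SUBVC  r1←0xe5
3: · ADDMI
4: ✓ CMP  NZCV=1010
5: · ADDGT
6: ✓ MOVHI  r2←0xcd
7: ✓ MOVMI  r1←0x57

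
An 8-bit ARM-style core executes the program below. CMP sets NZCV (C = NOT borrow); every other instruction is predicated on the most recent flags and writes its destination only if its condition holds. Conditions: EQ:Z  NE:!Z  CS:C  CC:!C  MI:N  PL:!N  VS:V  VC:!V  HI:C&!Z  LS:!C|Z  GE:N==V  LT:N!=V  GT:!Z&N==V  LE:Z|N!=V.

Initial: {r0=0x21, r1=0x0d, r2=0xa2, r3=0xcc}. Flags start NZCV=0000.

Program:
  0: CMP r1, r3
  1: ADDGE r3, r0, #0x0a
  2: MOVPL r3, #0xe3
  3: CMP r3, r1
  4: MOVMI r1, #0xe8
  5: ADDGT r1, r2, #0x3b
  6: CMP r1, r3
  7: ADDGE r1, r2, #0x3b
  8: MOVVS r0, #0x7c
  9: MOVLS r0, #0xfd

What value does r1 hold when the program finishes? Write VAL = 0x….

VAL = 0xdd

0: ✓ CMP  NZCV=0000
1: ✓ ADDGE  r3←0x2b
2: ✓ MOVPL  r3←0xe3
3: ✓ CMP  NZCV=1010
4: ✓ MOVMI  r1←0xe8
5: · ADDGT
6: ✓ CMP  NZCV=0010
7: ✓ ADDGE  r1←0xdd
8: · MOVVS
9: · MOVLS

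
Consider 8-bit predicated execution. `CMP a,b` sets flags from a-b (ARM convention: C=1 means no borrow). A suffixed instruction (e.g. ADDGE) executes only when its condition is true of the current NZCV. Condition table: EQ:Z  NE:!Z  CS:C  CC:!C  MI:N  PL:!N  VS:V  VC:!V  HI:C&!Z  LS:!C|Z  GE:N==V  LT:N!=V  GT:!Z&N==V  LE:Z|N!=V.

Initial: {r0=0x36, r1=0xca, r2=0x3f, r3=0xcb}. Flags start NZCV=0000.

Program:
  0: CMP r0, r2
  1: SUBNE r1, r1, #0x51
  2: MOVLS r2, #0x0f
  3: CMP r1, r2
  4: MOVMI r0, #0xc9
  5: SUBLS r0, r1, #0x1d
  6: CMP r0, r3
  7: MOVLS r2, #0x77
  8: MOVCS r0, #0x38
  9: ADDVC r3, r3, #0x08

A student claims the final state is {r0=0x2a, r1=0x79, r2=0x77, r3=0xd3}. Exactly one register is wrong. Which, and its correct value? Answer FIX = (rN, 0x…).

[0] flags=1000 → (cmp)
[1] flags=1000 NE?T → r1=0x79
[2] flags=1000 LS?T → r2=0x0f
[3] flags=0010 → (cmp)
[4] flags=0010 MI?F → skip
[5] flags=0010 LS?F → skip
[6] flags=0000 → (cmp)
[7] flags=0000 LS?T → r2=0x77
[8] flags=0000 CS?F → skip
[9] flags=0000 VC?T → r3=0xd3

FIX = (r0, 0x36)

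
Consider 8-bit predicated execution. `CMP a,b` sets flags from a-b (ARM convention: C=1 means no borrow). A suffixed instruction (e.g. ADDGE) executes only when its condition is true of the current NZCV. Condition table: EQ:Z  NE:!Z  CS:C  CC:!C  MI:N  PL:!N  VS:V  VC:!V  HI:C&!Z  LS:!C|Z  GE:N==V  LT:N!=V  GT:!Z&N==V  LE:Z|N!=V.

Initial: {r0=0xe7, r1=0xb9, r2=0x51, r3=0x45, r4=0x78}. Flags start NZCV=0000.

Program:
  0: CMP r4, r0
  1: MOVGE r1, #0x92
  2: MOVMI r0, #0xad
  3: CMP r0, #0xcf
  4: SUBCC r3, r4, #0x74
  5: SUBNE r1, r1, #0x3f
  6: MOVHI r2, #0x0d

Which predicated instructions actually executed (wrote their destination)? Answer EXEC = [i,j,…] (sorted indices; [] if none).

0: ✓ CMP  NZCV=1001
1: ✓ MOVGE  r1←0x92
2: ✓ MOVMI  r0←0xad
3: ✓ CMP  NZCV=1000
4: ✓ SUBCC  r3←0x04
5: ✓ SUBNE  r1←0x53
6: · MOVHI

EXEC = [1,2,4,5]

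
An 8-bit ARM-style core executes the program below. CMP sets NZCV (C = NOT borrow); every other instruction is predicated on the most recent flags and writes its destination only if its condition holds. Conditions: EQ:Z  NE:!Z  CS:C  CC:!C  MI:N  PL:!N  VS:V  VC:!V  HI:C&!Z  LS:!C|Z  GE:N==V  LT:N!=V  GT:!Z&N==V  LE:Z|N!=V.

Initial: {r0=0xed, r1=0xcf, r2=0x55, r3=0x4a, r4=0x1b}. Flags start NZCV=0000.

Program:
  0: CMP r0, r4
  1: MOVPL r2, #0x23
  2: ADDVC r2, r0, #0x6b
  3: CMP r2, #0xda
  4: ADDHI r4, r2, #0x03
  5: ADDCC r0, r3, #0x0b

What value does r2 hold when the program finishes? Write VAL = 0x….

VAL = 0x58

[0] flags=1010 → (cmp)
[1] flags=1010 PL?F → skip
[2] flags=1010 VC?T → r2=0x58
[3] flags=0000 → (cmp)
[4] flags=0000 HI?F → skip
[5] flags=0000 CC?T → r0=0x55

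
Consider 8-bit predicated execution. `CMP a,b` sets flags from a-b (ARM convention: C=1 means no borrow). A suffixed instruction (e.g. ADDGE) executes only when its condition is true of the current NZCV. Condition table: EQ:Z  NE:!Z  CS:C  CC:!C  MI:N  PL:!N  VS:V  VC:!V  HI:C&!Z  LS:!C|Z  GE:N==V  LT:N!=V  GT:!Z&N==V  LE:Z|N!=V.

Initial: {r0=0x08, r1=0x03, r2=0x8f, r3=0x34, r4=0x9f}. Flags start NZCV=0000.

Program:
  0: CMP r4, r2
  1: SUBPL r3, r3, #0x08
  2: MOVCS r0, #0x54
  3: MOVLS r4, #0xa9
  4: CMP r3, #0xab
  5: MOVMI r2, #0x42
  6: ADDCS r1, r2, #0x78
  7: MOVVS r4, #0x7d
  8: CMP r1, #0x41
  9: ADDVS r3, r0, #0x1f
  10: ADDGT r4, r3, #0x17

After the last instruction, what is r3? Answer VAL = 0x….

VAL = 0x2c

[0] flags=0010 → (cmp)
[1] flags=0010 PL?T → r3=0x2c
[2] flags=0010 CS?T → r0=0x54
[3] flags=0010 LS?F → skip
[4] flags=1001 → (cmp)
[5] flags=1001 MI?T → r2=0x42
[6] flags=1001 CS?F → skip
[7] flags=1001 VS?T → r4=0x7d
[8] flags=1000 → (cmp)
[9] flags=1000 VS?F → skip
[10] flags=1000 GT?F → skip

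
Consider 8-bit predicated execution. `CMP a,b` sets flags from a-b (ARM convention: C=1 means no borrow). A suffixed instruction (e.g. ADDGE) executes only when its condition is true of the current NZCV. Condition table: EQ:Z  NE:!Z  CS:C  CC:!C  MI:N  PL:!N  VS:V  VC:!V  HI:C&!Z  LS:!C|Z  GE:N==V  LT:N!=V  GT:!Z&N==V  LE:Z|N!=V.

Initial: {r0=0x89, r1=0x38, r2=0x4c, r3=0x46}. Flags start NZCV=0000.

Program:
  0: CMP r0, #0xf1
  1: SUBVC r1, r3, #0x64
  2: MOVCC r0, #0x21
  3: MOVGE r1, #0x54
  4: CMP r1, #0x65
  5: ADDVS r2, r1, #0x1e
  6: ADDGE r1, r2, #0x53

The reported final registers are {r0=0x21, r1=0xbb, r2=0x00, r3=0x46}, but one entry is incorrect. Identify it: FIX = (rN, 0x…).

FIX = (r1, 0xe2)

0: ✓ CMP  NZCV=1000
1: ✓ SUBVC  r1←0xe2
2: ✓ MOVCC  r0←0x21
3: · MOVGE
4: ✓ CMP  NZCV=0011
5: ✓ ADDVS  r2←0x00
6: · ADDGE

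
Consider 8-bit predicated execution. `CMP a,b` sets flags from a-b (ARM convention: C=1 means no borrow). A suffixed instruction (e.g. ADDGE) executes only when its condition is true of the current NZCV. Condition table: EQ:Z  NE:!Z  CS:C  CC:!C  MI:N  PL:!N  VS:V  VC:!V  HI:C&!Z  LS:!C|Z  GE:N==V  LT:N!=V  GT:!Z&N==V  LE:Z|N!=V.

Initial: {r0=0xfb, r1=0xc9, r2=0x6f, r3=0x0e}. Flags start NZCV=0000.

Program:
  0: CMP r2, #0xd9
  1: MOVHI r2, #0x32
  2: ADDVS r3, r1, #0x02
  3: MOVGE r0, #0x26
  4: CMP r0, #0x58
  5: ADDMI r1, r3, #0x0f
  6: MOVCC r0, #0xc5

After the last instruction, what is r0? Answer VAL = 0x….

[0] flags=1001 → (cmp)
[1] flags=1001 HI?F → skip
[2] flags=1001 VS?T → r3=0xcb
[3] flags=1001 GE?T → r0=0x26
[4] flags=1000 → (cmp)
[5] flags=1000 MI?T → r1=0xda
[6] flags=1000 CC?T → r0=0xc5

VAL = 0xc5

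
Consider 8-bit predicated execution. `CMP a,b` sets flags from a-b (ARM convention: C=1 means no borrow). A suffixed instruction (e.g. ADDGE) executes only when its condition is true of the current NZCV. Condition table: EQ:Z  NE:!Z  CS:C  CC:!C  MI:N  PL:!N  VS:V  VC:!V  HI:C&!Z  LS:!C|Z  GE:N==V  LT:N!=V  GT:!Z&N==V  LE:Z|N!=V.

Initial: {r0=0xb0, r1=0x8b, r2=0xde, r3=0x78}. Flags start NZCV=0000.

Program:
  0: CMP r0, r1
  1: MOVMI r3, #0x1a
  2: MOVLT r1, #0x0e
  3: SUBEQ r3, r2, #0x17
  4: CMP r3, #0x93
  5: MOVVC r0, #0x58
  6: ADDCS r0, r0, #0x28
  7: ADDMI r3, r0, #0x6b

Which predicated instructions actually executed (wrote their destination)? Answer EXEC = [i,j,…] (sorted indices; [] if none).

[0] flags=0010 → (cmp)
[1] flags=0010 MI?F → skip
[2] flags=0010 LT?F → skip
[3] flags=0010 EQ?F → skip
[4] flags=1001 → (cmp)
[5] flags=1001 VC?F → skip
[6] flags=1001 CS?F → skip
[7] flags=1001 MI?T → r3=0x1b

EXEC = [7]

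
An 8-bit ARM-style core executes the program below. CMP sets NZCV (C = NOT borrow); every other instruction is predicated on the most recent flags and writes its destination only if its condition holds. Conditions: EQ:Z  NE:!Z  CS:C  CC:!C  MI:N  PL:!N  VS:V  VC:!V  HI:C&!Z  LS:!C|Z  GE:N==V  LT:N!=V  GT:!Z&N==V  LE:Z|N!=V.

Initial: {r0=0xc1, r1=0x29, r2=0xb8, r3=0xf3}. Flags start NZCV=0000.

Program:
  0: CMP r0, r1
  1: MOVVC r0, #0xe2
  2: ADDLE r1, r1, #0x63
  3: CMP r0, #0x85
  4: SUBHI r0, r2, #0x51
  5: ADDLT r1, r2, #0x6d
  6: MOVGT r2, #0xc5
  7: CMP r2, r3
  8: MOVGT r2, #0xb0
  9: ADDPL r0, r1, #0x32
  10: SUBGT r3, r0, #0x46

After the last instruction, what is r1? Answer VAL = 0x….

0: ✓ CMP  NZCV=1010
1: ✓ MOVVC  r0←0xe2
2: ✓ ADDLE  r1←0x8c
3: ✓ CMP  NZCV=0010
4: ✓ SUBHI  r0←0x67
5: · ADDLT
6: ✓ MOVGT  r2←0xc5
7: ✓ CMP  NZCV=1000
8: · MOVGT
9: · ADDPL
10: · SUBGT

VAL = 0x8c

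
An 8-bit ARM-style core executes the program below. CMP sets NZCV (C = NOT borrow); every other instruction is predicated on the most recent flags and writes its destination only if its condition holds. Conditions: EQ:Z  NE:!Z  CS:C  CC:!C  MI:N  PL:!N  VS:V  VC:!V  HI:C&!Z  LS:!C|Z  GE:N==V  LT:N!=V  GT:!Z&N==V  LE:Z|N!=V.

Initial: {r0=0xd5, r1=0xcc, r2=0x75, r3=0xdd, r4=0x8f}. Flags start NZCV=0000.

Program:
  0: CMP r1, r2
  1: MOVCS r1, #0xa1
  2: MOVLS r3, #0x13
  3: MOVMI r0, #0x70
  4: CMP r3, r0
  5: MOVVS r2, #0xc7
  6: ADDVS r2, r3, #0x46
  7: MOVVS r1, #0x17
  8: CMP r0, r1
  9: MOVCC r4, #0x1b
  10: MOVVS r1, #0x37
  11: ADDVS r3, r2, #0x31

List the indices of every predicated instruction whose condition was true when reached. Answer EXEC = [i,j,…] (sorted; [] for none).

[0] flags=0011 → (cmp)
[1] flags=0011 CS?T → r1=0xa1
[2] flags=0011 LS?F → skip
[3] flags=0011 MI?F → skip
[4] flags=0010 → (cmp)
[5] flags=0010 VS?F → skip
[6] flags=0010 VS?F → skip
[7] flags=0010 VS?F → skip
[8] flags=0010 → (cmp)
[9] flags=0010 CC?F → skip
[10] flags=0010 VS?F → skip
[11] flags=0010 VS?F → skip

EXEC = [1]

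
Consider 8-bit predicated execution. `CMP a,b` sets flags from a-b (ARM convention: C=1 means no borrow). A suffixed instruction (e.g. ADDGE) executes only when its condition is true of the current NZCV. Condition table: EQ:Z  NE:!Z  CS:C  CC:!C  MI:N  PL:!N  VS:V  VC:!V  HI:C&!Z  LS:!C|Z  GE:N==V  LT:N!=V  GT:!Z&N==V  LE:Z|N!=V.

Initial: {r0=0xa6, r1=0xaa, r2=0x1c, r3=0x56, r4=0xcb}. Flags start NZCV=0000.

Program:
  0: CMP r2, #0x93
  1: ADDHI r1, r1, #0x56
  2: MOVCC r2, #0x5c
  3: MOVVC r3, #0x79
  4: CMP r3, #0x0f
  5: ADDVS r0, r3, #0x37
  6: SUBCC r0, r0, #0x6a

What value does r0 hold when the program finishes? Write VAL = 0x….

0: ✓ CMP  NZCV=1001
1: · ADDHI
2: ✓ MOVCC  r2←0x5c
3: · MOVVC
4: ✓ CMP  NZCV=0010
5: · ADDVS
6: · SUBCC

VAL = 0xa6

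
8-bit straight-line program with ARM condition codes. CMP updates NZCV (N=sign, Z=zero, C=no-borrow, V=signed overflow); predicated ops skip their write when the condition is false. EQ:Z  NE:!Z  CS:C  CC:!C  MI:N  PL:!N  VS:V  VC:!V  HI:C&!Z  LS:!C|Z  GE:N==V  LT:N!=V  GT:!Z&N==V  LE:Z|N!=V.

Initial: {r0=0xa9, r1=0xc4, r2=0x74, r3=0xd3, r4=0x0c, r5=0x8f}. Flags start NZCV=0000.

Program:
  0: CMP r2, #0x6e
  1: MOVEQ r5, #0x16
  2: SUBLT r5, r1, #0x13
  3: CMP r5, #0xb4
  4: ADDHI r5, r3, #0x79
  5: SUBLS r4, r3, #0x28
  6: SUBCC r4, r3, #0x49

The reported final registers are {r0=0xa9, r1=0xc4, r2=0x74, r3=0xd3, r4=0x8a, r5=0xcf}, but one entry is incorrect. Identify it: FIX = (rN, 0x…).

FIX = (r5, 0x8f)

[0] flags=0010 → (cmp)
[1] flags=0010 EQ?F → skip
[2] flags=0010 LT?F → skip
[3] flags=1000 → (cmp)
[4] flags=1000 HI?F → skip
[5] flags=1000 LS?T → r4=0xab
[6] flags=1000 CC?T → r4=0x8a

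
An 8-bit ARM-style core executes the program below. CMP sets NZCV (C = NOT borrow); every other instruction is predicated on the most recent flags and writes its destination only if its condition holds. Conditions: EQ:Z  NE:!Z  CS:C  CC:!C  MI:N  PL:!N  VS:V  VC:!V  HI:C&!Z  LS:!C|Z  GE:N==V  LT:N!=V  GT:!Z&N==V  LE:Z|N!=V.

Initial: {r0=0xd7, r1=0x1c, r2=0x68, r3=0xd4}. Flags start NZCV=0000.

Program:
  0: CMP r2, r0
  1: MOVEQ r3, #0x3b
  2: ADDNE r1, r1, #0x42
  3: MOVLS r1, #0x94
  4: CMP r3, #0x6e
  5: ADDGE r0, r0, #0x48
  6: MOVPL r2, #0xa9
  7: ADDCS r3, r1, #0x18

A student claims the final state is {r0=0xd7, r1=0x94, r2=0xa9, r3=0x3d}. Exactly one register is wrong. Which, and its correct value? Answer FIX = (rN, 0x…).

FIX = (r3, 0xac)

0: ✓ CMP  NZCV=1001
1: · MOVEQ
2: ✓ ADDNE  r1←0x5e
3: ✓ MOVLS  r1←0x94
4: ✓ CMP  NZCV=0011
5: · ADDGE
6: ✓ MOVPL  r2←0xa9
7: ✓ ADDCS  r3←0xac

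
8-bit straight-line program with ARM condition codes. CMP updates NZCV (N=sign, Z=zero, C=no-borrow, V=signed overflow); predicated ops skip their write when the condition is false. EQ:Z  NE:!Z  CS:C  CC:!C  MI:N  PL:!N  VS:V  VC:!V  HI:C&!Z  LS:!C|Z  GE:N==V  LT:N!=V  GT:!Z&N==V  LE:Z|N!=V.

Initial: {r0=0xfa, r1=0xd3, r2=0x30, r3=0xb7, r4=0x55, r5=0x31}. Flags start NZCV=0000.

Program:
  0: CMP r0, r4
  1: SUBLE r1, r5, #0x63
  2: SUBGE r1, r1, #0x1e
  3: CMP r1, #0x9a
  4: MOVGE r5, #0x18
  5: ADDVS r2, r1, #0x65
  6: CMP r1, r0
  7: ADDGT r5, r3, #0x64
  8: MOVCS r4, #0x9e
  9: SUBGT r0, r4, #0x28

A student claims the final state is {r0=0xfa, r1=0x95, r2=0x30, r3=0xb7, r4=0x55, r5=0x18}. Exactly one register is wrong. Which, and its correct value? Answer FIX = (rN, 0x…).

[0] flags=1010 → (cmp)
[1] flags=1010 LE?T → r1=0xce
[2] flags=1010 GE?F → skip
[3] flags=0010 → (cmp)
[4] flags=0010 GE?T → r5=0x18
[5] flags=0010 VS?F → skip
[6] flags=1000 → (cmp)
[7] flags=1000 GT?F → skip
[8] flags=1000 CS?F → skip
[9] flags=1000 GT?F → skip

FIX = (r1, 0xce)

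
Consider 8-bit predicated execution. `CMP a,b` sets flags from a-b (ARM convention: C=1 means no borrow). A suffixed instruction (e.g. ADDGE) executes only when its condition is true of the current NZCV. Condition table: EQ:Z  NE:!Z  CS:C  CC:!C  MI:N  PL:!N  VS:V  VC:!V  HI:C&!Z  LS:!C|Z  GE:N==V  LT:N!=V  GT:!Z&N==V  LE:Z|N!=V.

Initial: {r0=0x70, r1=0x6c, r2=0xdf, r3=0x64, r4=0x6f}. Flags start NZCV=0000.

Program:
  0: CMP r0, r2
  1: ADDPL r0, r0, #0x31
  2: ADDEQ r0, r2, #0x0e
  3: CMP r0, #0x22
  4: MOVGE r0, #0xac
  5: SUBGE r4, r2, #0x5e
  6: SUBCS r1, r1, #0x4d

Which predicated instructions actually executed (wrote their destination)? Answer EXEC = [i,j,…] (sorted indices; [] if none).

[0] flags=1001 → (cmp)
[1] flags=1001 PL?F → skip
[2] flags=1001 EQ?F → skip
[3] flags=0010 → (cmp)
[4] flags=0010 GE?T → r0=0xac
[5] flags=0010 GE?T → r4=0x81
[6] flags=0010 CS?T → r1=0x1f

EXEC = [4,5,6]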